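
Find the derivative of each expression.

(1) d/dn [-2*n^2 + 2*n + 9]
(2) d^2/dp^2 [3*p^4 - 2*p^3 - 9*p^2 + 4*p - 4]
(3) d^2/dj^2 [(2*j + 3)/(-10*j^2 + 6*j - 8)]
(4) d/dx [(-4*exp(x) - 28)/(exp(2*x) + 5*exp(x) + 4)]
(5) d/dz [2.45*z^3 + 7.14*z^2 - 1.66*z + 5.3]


(1) = 2 - 4*n
(2) = 36*p^2 - 12*p - 18
(3) = (-(2*j + 3)*(10*j - 3)^2 + 3*(10*j + 3)*(5*j^2 - 3*j + 4))/(5*j^2 - 3*j + 4)^3
(4) = 4*((exp(x) + 7)*(2*exp(x) + 5) - exp(2*x) - 5*exp(x) - 4)*exp(x)/(exp(2*x) + 5*exp(x) + 4)^2
(5) = 7.35*z^2 + 14.28*z - 1.66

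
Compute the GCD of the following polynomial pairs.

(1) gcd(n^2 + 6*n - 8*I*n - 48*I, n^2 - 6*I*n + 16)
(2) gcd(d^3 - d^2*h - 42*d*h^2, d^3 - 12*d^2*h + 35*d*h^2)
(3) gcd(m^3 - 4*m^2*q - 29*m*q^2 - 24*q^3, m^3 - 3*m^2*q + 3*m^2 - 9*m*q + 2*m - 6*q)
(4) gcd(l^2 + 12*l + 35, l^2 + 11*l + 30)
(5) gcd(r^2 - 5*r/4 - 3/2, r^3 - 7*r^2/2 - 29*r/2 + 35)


(1) = gcd((n + 6)*(n - 8*I), (n - 8*I)*(n + 2*I)) = n - 8*I
(2) = gcd(d*(d - 7*h)*(d + 6*h), d*(d - 7*h)*(d - 5*h)) = d^2 - 7*d*h
(3) = gcd((m - 8*q)*(m + q)*(m + 3*q), (m + 1)*(m + 2)*(m - 3*q)) = 1
(4) = gcd((l + 5)*(l + 7), (l + 5)*(l + 6)) = l + 5
(5) = gcd((r - 2)*(r + 3/4), (r - 5)*(r - 2)*(r + 7/2)) = r - 2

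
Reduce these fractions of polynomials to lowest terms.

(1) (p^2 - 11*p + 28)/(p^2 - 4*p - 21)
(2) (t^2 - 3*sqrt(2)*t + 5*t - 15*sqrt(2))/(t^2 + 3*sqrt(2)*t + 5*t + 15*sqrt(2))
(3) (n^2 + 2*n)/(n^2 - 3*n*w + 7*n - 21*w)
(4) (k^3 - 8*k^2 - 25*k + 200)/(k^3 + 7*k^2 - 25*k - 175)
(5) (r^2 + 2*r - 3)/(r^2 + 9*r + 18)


(1) = (p - 4)/(p + 3)
(2) = (t - 3*sqrt(2))/(t + 3*sqrt(2))
(3) = (-n^2 - 2*n)/(-n^2 + 3*n*w - 7*n + 21*w)
(4) = (k - 8)/(k + 7)
(5) = (r - 1)/(r + 6)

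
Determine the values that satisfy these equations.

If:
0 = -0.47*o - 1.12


Then:
o = -2.38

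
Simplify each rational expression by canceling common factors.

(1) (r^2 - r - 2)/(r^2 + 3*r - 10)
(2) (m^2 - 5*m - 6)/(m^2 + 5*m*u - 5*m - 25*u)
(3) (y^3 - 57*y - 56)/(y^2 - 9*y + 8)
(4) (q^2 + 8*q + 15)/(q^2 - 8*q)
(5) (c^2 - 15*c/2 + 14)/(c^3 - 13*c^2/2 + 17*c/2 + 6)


(1) = (r + 1)/(r + 5)
(2) = (m^2 - 5*m - 6)/(m^2 + 5*m*u - 5*m - 25*u)
(3) = (y^2 + 8*y + 7)/(y - 1)
(4) = (q^2 + 8*q + 15)/(q^2 - 8*q)
(5) = (2*c - 7)/(2*c^2 - 5*c - 3)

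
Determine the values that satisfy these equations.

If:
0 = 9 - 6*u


Then:
u = 3/2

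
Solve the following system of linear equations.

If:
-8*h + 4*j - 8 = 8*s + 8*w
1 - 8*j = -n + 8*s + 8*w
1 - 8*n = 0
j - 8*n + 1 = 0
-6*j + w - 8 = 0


Then:
h = -73/64
j = 0
n = 1/8
s = -503/64
w = 8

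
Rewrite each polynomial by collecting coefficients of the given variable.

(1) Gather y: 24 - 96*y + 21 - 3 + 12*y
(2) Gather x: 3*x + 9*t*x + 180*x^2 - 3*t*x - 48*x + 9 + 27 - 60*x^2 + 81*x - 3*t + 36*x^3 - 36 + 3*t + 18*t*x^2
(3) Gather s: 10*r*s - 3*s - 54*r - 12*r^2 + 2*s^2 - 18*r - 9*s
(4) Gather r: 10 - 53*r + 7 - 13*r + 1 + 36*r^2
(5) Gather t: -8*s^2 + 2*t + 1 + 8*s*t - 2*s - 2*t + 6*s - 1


(1) = 42 - 84*y
(2) = 36*x^3 + x^2*(18*t + 120) + x*(6*t + 36)
(3) = -12*r^2 - 72*r + 2*s^2 + s*(10*r - 12)
(4) = 36*r^2 - 66*r + 18
(5) = -8*s^2 + 8*s*t + 4*s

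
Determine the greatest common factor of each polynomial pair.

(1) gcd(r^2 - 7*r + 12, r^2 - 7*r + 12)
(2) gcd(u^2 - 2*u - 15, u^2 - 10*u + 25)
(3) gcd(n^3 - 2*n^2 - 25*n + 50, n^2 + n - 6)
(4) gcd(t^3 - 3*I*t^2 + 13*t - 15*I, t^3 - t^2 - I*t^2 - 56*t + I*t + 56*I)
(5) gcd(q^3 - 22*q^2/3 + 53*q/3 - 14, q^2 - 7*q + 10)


(1) = gcd((r - 4)*(r - 3), (r - 4)*(r - 3)) = r^2 - 7*r + 12
(2) = gcd((u - 5)*(u + 3), (u - 5)^2) = u - 5
(3) = n - 2
(4) = gcd((t - 5*I)*(t - I)*(t + 3*I), (t - 8)*(t + 7)*(t - I)) = t - I
(5) = q - 2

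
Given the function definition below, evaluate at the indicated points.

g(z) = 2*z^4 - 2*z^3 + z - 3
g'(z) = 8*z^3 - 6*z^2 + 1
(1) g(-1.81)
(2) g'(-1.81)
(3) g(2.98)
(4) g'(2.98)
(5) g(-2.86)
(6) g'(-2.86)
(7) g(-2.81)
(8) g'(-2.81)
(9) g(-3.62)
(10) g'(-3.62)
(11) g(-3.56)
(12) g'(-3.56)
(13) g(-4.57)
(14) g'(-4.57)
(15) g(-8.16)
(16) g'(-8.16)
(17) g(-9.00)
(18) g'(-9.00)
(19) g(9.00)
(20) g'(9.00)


(1) = 28.52
(2) = -66.09
(3) = 104.78
(4) = 159.43
(5) = 174.74
(6) = -235.23
(7) = 163.26
(8) = -223.88
(9) = 431.71
(10) = -457.13
(11) = 404.92
(12) = -435.99
(13) = 1055.68
(14) = -887.86
(15) = 9942.80
(16) = -4745.22
(17) = 14568.00
(18) = -6317.00
(19) = 11670.00
(20) = 5347.00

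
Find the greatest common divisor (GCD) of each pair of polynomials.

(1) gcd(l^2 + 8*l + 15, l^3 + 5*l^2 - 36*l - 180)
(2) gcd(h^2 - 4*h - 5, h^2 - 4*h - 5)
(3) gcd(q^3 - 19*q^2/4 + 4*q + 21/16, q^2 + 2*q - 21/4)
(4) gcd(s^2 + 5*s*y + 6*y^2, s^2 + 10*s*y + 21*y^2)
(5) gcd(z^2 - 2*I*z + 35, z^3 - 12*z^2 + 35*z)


(1) = l + 5
(2) = gcd((h - 5)*(h + 1), (h - 5)*(h + 1)) = h^2 - 4*h - 5
(3) = gcd((q - 7/2)*(q - 3/2)*(q + 1/4), (q - 3/2)*(q + 7/2)) = q - 3/2
(4) = s + 3*y
(5) = 1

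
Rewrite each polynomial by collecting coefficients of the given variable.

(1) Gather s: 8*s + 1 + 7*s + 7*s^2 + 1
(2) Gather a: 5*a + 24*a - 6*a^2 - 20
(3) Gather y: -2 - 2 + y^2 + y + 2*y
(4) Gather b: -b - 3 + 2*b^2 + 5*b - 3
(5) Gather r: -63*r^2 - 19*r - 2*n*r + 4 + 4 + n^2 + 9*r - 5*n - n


(1) = 7*s^2 + 15*s + 2
(2) = -6*a^2 + 29*a - 20
(3) = y^2 + 3*y - 4
(4) = 2*b^2 + 4*b - 6
(5) = n^2 - 6*n - 63*r^2 + r*(-2*n - 10) + 8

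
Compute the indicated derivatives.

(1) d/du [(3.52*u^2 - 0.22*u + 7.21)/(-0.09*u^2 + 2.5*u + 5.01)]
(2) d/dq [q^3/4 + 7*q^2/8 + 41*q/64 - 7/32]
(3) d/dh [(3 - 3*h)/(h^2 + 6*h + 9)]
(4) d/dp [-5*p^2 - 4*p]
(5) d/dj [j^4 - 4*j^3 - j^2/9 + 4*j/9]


(1) = (8.7802*u^2 + 36.5682*u - 19.1272)/(0.0081*u^4 - 0.45*u^3 + 5.3482*u^2 + 25.05*u + 25.1001)
(2) = 3*q^2/4 + 7*q/4 + 41/64
(3) = 3*(h - 5)/(h^3 + 9*h^2 + 27*h + 27)
(4) = -10*p - 4
(5) = 4*j^3 - 12*j^2 - 2*j/9 + 4/9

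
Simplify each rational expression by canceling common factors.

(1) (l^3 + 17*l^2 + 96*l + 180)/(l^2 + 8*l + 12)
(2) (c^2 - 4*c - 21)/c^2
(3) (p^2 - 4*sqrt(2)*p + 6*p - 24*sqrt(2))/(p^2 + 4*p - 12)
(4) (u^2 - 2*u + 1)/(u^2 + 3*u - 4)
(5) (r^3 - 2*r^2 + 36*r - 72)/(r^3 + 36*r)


(1) = (l^2 + 11*l + 30)/(l + 2)
(2) = (c^2 - 4*c - 21)/c^2
(3) = (p - 4*sqrt(2))/(p - 2)
(4) = (u - 1)/(u + 4)
(5) = (r - 2)/r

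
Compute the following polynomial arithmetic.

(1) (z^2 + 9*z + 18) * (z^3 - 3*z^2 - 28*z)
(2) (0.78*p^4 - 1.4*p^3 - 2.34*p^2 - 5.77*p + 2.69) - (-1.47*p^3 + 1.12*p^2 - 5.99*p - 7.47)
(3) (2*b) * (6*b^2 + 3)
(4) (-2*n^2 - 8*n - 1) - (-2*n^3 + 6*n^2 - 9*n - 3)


(1) = z^5 + 6*z^4 - 37*z^3 - 306*z^2 - 504*z
(2) = 0.78*p^4 + 0.07*p^3 - 3.46*p^2 + 0.22*p + 10.16
(3) = 12*b^3 + 6*b
(4) = 2*n^3 - 8*n^2 + n + 2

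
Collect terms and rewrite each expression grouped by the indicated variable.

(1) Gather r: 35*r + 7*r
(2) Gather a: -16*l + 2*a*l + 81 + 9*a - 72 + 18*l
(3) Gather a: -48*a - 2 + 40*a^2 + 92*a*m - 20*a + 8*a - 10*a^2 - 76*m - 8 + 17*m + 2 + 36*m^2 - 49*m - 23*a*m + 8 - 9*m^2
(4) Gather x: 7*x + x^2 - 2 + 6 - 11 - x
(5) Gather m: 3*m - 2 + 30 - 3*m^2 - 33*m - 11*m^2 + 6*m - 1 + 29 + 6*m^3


(1) = 42*r
(2) = a*(2*l + 9) + 2*l + 9
(3) = 30*a^2 + a*(69*m - 60) + 27*m^2 - 108*m
(4) = x^2 + 6*x - 7
(5) = 6*m^3 - 14*m^2 - 24*m + 56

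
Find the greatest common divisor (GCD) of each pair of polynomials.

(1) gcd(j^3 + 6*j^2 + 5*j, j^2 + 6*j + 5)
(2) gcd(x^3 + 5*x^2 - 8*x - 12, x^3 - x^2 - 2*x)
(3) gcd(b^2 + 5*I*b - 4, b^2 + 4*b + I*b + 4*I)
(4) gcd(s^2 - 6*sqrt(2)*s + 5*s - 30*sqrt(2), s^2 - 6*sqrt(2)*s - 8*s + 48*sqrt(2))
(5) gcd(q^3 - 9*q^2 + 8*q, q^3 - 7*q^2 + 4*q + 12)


(1) = gcd(j*(j + 1)*(j + 5), (j + 1)*(j + 5)) = j^2 + 6*j + 5
(2) = x^2 - x - 2
(3) = b + I
(4) = s - 6*sqrt(2)
(5) = 1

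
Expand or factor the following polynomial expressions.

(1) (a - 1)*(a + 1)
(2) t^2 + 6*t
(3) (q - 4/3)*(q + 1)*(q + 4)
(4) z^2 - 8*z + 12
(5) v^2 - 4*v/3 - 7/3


(1) = a^2 - 1
(2) = t*(t + 6)
(3) = q^3 + 11*q^2/3 - 8*q/3 - 16/3
(4) = (z - 6)*(z - 2)
(5) = (v - 7/3)*(v + 1)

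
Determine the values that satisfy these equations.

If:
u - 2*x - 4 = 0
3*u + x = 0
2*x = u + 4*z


Then:
u = 4/7
x = -12/7
z = -1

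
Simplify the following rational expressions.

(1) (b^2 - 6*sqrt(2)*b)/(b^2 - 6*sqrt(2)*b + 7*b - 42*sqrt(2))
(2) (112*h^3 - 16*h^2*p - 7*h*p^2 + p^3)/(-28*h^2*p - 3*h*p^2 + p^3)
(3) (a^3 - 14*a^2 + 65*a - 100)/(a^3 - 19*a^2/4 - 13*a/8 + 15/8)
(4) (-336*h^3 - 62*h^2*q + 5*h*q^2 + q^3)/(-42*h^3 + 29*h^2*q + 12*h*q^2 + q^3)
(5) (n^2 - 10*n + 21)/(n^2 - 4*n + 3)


(1) = b/(b + 7)
(2) = (-4*h + p)/p
(3) = (8*a^2 - 72*a + 160)/(8*a^2 + 2*a - 3)
(4) = (-8*h + q)/(-h + q)
(5) = (n - 7)/(n - 1)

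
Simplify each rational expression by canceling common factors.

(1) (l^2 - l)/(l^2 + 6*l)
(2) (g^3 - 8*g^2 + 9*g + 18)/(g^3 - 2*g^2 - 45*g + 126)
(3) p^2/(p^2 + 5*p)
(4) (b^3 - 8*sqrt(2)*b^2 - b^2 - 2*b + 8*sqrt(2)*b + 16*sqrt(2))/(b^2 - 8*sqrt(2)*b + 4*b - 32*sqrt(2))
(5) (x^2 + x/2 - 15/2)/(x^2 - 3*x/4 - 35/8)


(1) = (l - 1)/(l + 6)
(2) = (g + 1)/(g + 7)
(3) = p/(p + 5)
(4) = (b^2 - b - 2)/(b + 4)
(5) = (4*x + 12)/(4*x + 7)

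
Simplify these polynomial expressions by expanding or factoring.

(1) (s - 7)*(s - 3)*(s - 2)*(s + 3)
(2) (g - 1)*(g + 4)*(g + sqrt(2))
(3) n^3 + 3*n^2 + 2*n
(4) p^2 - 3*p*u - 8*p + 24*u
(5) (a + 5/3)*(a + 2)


(1) = s^4 - 9*s^3 + 5*s^2 + 81*s - 126
(2) = g^3 + sqrt(2)*g^2 + 3*g^2 - 4*g + 3*sqrt(2)*g - 4*sqrt(2)
(3) = n*(n + 1)*(n + 2)
(4) = (p - 8)*(p - 3*u)
(5) = a^2 + 11*a/3 + 10/3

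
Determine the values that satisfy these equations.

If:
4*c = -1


Then:
c = -1/4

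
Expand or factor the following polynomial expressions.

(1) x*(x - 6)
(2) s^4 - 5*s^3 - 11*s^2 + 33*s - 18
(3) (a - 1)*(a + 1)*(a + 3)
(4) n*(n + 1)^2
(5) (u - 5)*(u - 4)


(1) = x^2 - 6*x
(2) = (s - 6)*(s - 1)^2*(s + 3)
(3) = a^3 + 3*a^2 - a - 3
(4) = n^3 + 2*n^2 + n
(5) = u^2 - 9*u + 20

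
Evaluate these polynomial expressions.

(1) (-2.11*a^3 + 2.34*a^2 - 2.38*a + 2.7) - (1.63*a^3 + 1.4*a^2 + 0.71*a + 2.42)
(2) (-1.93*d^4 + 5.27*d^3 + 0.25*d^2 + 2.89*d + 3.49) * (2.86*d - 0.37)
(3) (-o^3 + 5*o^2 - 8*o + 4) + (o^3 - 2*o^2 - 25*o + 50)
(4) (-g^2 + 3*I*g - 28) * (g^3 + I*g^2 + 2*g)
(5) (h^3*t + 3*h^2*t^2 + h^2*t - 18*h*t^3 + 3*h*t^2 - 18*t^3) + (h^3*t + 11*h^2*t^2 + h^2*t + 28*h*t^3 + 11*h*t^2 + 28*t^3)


(1) = -3.74*a^3 + 0.94*a^2 - 3.09*a + 0.28
(2) = -5.5198*d^5 + 15.7863*d^4 - 1.2349*d^3 + 8.1729*d^2 + 8.9121*d - 1.2913
(3) = 3*o^2 - 33*o + 54
(4) = -g^5 + 2*I*g^4 - 33*g^3 - 22*I*g^2 - 56*g
(5) = 2*h^3*t + 14*h^2*t^2 + 2*h^2*t + 10*h*t^3 + 14*h*t^2 + 10*t^3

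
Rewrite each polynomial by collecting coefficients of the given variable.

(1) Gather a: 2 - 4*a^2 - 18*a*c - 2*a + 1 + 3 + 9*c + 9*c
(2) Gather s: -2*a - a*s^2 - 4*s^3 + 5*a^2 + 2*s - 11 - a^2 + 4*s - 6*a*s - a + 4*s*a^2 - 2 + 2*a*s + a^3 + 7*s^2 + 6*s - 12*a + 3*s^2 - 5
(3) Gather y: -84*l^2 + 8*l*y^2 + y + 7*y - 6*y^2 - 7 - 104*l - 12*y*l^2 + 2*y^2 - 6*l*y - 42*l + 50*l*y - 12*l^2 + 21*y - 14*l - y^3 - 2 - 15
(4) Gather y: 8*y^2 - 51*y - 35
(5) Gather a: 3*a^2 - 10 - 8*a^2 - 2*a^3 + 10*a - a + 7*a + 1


(1) = -4*a^2 + a*(-18*c - 2) + 18*c + 6
(2) = a^3 + 4*a^2 - 15*a - 4*s^3 + s^2*(10 - a) + s*(4*a^2 - 4*a + 12) - 18
(3) = -96*l^2 - 160*l - y^3 + y^2*(8*l - 4) + y*(-12*l^2 + 44*l + 29) - 24
(4) = 8*y^2 - 51*y - 35
(5) = -2*a^3 - 5*a^2 + 16*a - 9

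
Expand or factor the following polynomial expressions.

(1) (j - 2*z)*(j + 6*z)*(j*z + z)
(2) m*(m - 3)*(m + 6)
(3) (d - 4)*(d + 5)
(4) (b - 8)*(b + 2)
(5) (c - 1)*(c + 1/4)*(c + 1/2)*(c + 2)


(1) = j^3*z + 4*j^2*z^2 + j^2*z - 12*j*z^3 + 4*j*z^2 - 12*z^3
(2) = m^3 + 3*m^2 - 18*m
(3) = d^2 + d - 20
(4) = b^2 - 6*b - 16
(5) = c^4 + 7*c^3/4 - 9*c^2/8 - 11*c/8 - 1/4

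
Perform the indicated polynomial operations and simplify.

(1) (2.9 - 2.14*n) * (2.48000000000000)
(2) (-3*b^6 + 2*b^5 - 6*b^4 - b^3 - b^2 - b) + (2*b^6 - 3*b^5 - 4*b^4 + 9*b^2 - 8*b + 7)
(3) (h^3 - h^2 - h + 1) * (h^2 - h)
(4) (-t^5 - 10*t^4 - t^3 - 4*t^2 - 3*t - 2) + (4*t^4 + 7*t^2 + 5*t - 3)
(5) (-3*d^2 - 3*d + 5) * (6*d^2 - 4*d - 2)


(1) = 7.192 - 5.3072*n
(2) = -b^6 - b^5 - 10*b^4 - b^3 + 8*b^2 - 9*b + 7
(3) = h^5 - 2*h^4 + 2*h^2 - h
(4) = -t^5 - 6*t^4 - t^3 + 3*t^2 + 2*t - 5
(5) = -18*d^4 - 6*d^3 + 48*d^2 - 14*d - 10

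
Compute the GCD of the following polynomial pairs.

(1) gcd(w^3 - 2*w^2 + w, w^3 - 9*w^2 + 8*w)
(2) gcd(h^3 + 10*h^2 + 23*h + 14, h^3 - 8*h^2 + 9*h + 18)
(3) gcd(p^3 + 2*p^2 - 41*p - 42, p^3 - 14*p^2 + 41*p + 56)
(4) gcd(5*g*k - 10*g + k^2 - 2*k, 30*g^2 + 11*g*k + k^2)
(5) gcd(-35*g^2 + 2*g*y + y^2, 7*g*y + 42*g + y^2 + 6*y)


(1) = w^2 - w
(2) = gcd((h + 1)*(h + 2)*(h + 7), (h - 6)*(h - 3)*(h + 1)) = h + 1
(3) = p + 1
(4) = 5*g + k
(5) = gcd((-5*g + y)*(7*g + y), (7*g + y)*(y + 6)) = 7*g + y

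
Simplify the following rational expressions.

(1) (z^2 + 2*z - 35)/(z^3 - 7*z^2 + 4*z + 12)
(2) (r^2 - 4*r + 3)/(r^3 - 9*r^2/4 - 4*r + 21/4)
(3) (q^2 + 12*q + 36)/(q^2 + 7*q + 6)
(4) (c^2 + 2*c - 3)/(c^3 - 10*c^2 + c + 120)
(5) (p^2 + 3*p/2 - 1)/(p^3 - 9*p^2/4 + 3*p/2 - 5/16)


(1) = (z^2 + 2*z - 35)/(z^3 - 7*z^2 + 4*z + 12)
(2) = 4/(4*r + 7)
(3) = (q + 6)/(q + 1)
(4) = (c - 1)/(c^2 - 13*c + 40)
(5) = (8*p + 16)/(8*p^2 - 14*p + 5)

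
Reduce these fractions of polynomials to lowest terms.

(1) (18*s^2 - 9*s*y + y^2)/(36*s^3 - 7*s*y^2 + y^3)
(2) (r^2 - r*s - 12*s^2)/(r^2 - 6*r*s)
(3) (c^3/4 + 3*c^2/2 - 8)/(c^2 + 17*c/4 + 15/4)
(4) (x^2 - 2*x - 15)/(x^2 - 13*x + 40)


(1) = 1/(2*s + y)
(2) = (r^2 - r*s - 12*s^2)/(r^2 - 6*r*s)
(3) = (c^3 + 6*c^2 - 32)/(4*c^2 + 17*c + 15)
(4) = (x + 3)/(x - 8)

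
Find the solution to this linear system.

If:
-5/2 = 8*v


Then:
v = -5/16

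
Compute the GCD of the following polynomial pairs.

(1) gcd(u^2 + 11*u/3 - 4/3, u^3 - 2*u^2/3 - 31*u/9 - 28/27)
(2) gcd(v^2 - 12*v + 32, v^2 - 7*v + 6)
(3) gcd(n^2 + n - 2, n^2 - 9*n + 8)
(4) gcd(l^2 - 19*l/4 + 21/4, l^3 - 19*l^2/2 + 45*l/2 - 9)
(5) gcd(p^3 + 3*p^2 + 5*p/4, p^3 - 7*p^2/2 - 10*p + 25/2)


(1) = 1
(2) = 1
(3) = n - 1
(4) = gcd((l - 3)*(l - 7/4), (l - 6)*(l - 3)*(l - 1/2)) = l - 3
(5) = gcd(p*(p + 1/2)*(p + 5/2), (p - 5)*(p - 1)*(p + 5/2)) = p + 5/2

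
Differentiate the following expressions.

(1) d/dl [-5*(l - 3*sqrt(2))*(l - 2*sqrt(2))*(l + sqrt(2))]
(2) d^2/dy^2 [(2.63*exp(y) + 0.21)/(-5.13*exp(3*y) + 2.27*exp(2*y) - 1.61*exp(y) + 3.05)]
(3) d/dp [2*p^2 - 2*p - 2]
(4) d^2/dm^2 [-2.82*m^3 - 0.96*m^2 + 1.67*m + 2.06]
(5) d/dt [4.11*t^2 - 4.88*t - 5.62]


(1) = -15*l^2 + 40*sqrt(2)*l - 10
(2) = (-276.853788*exp(6*y) + 42.140898*exp(5*y) + 100.23589*exp(4*y) - 552.363038*exp(3*y) + 81.983406*exp(2*y) - 7.643216*exp(y) - 25.49678)*exp(y)/(135.005697*exp(9*y) - 179.218089*exp(8*y) + 206.413758*exp(7*y) - 364.988384*exp(6*y) + 277.886256*exp(5*y) - 215.946426*exp(4*y) + 214.219766*exp(3*y) - 87.06774*exp(2*y) + 44.931075*exp(y) - 28.372625)
(3) = 4*p - 2
(4) = -16.92*m - 1.92
(5) = 8.22*t - 4.88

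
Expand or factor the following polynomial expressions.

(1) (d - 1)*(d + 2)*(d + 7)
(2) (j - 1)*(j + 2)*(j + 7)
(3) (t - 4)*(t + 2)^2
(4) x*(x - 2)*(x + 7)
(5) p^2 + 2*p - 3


(1) = d^3 + 8*d^2 + 5*d - 14
(2) = j^3 + 8*j^2 + 5*j - 14
(3) = t^3 - 12*t - 16
(4) = x^3 + 5*x^2 - 14*x
(5) = (p - 1)*(p + 3)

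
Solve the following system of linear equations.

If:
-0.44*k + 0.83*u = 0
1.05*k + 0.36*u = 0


Then:
k = 0.00
u = 0.00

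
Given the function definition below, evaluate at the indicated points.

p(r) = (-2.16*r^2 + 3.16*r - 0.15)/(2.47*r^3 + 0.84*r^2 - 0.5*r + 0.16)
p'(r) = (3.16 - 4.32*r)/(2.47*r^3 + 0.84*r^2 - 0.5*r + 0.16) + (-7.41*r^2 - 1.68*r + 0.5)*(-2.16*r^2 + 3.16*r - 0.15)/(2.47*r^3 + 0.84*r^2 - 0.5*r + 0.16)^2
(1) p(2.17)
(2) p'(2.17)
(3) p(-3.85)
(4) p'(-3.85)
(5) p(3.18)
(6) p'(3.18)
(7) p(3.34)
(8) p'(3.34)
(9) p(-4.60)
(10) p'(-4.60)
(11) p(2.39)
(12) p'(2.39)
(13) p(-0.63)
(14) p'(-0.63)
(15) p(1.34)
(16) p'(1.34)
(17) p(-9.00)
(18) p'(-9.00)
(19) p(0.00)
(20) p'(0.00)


(1) = -0.12
(2) = -0.05
(3) = 0.35
(4) = 0.13
(5) = -0.14
(6) = 0.01
(7) = -0.14
(8) = 0.01
(9) = 0.27
(10) = 0.08
(11) = -0.13
(12) = -0.03
(13) = -15.71
(14) = 144.72
(15) = 0.03
(16) = -0.44
(17) = 0.12
(18) = 0.02
(19) = -0.94
(20) = 16.82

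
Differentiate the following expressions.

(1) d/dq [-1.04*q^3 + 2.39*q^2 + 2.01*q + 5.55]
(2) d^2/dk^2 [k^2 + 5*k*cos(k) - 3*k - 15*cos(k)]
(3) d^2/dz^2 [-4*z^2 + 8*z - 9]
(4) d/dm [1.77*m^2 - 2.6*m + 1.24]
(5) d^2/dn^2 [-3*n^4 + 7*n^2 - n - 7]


(1) = -3.12*q^2 + 4.78*q + 2.01
(2) = -5*k*cos(k) - 10*sin(k) + 15*cos(k) + 2
(3) = -8
(4) = 3.54*m - 2.6
(5) = 14 - 36*n^2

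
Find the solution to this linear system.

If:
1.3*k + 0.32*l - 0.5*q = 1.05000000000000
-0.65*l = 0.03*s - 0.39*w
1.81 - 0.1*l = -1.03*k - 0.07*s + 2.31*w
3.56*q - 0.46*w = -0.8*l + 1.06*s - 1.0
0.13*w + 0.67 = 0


Then:
k = -8.21
l = 0.35
q = -23.23
s = -74.58
w = -5.15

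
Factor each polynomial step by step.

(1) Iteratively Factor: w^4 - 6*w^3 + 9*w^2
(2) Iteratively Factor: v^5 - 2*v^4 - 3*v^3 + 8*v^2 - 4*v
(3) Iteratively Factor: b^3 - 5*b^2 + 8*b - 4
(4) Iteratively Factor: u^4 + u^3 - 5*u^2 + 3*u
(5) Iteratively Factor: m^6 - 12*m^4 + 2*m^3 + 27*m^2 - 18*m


(1) = (w - 3)*(w^3 - 3*w^2) = w*(w - 3)*(w^2 - 3*w) = w^2*(w - 3)*(w - 3)
(2) = (v - 1)*(v^4 - v^3 - 4*v^2 + 4*v) = (v - 2)*(v - 1)*(v^3 + v^2 - 2*v) = (v - 2)*(v - 1)^2*(v^2 + 2*v) = (v - 2)*(v - 1)^2*(v + 2)*(v)
(3) = (b - 2)*(b^2 - 3*b + 2) = (b - 2)^2*(b - 1)
(4) = (u - 1)*(u^3 + 2*u^2 - 3*u) = u*(u - 1)*(u^2 + 2*u - 3) = u*(u - 1)^2*(u + 3)
(5) = (m)*(m^5 - 12*m^3 + 2*m^2 + 27*m - 18) = m*(m - 3)*(m^4 + 3*m^3 - 3*m^2 - 7*m + 6) = m*(m - 3)*(m - 1)*(m^3 + 4*m^2 + m - 6) = m*(m - 3)*(m - 1)*(m + 3)*(m^2 + m - 2) = m*(m - 3)*(m - 1)*(m + 2)*(m + 3)*(m - 1)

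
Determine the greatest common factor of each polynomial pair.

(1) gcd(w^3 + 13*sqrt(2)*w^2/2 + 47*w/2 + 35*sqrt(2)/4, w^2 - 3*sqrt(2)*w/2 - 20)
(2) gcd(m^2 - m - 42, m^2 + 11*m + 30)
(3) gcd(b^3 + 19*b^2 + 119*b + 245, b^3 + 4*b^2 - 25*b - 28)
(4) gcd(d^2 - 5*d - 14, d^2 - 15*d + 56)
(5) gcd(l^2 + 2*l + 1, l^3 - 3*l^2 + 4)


(1) = gcd((w + sqrt(2)/2)*(w + 5*sqrt(2)/2)*(w + 7*sqrt(2)/2), (w - 4*sqrt(2))*(w + 5*sqrt(2)/2)) = w + 5*sqrt(2)/2
(2) = gcd((m - 7)*(m + 6), (m + 5)*(m + 6)) = m + 6
(3) = b + 7
(4) = d - 7
(5) = l + 1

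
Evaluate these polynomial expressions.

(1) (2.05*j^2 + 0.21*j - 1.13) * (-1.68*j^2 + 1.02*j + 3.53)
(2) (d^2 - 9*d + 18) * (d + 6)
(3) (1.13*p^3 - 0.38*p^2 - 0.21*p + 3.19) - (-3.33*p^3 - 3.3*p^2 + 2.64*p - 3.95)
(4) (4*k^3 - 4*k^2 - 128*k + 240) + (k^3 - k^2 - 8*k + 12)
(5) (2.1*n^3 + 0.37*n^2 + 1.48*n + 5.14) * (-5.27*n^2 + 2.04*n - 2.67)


(1) = -3.444*j^4 + 1.7382*j^3 + 9.3491*j^2 - 0.4113*j - 3.9889
(2) = d^3 - 3*d^2 - 36*d + 108
(3) = 4.46*p^3 + 2.92*p^2 - 2.85*p + 7.14
(4) = 5*k^3 - 5*k^2 - 136*k + 252
(5) = -11.067*n^5 + 2.3341*n^4 - 12.6518*n^3 - 25.0565*n^2 + 6.534*n - 13.7238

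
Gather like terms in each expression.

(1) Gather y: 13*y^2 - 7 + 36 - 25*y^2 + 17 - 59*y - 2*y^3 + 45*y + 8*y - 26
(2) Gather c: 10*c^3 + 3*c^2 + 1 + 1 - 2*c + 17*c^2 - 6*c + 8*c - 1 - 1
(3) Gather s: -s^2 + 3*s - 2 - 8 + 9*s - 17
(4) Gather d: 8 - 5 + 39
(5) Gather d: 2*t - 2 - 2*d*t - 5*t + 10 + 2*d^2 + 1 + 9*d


(1) = -2*y^3 - 12*y^2 - 6*y + 20
(2) = 10*c^3 + 20*c^2
(3) = -s^2 + 12*s - 27
(4) = 42
(5) = 2*d^2 + d*(9 - 2*t) - 3*t + 9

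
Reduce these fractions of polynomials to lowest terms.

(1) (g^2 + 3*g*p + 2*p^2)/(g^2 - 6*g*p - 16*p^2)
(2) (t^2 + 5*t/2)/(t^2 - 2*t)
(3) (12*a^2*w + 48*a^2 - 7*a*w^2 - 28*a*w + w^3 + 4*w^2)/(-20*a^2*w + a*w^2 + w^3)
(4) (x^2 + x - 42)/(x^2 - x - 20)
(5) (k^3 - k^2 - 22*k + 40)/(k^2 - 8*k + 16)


(1) = (-g - p)/(-g + 8*p)
(2) = (2*t + 5)/(2*t - 4)
(3) = (-3*a*w - 12*a + w^2 + 4*w)/(5*a*w + w^2)
(4) = (x^2 + x - 42)/(x^2 - x - 20)
(5) = (k^2 + 3*k - 10)/(k - 4)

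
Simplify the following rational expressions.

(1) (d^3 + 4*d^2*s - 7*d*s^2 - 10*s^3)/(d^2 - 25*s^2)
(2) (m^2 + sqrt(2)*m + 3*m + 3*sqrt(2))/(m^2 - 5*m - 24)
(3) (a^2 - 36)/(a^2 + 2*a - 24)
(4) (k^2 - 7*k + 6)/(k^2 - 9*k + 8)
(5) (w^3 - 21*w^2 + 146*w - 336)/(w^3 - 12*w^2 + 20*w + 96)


(1) = (-d^2 + d*s + 2*s^2)/(-d + 5*s)
(2) = (m + sqrt(2))/(m - 8)
(3) = (a - 6)/(a - 4)
(4) = (k - 6)/(k - 8)
(5) = (w - 7)/(w + 2)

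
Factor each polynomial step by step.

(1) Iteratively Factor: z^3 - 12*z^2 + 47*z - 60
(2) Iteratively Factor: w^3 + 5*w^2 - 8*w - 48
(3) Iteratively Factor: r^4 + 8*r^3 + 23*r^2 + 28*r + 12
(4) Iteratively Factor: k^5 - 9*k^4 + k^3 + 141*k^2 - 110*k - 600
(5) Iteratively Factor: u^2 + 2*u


(1) = (z - 5)*(z^2 - 7*z + 12) = (z - 5)*(z - 3)*(z - 4)
(2) = (w + 4)*(w^2 + w - 12) = (w - 3)*(w + 4)*(w + 4)
(3) = (r + 1)*(r^3 + 7*r^2 + 16*r + 12) = (r + 1)*(r + 3)*(r^2 + 4*r + 4) = (r + 1)*(r + 2)*(r + 3)*(r + 2)
(4) = (k - 4)*(k^4 - 5*k^3 - 19*k^2 + 65*k + 150) = (k - 5)*(k - 4)*(k^3 - 19*k - 30) = (k - 5)*(k - 4)*(k + 3)*(k^2 - 3*k - 10) = (k - 5)*(k - 4)*(k + 2)*(k + 3)*(k - 5)
(5) = (u)*(u + 2)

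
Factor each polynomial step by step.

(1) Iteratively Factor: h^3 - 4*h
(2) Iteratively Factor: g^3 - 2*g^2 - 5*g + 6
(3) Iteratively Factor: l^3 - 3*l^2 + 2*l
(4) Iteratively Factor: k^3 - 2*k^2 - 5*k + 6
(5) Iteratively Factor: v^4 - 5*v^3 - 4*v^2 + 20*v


(1) = (h + 2)*(h^2 - 2*h) = h*(h + 2)*(h - 2)
(2) = (g - 1)*(g^2 - g - 6) = (g - 3)*(g - 1)*(g + 2)
(3) = (l)*(l^2 - 3*l + 2) = l*(l - 2)*(l - 1)
(4) = (k + 2)*(k^2 - 4*k + 3) = (k - 1)*(k + 2)*(k - 3)
(5) = (v)*(v^3 - 5*v^2 - 4*v + 20) = v*(v + 2)*(v^2 - 7*v + 10) = v*(v - 5)*(v + 2)*(v - 2)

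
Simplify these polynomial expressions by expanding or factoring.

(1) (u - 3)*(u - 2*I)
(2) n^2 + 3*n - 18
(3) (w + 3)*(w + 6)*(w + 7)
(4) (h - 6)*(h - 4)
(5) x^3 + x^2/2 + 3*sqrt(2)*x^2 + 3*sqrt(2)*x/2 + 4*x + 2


(1) = u^2 - 3*u - 2*I*u + 6*I
(2) = (n - 3)*(n + 6)
(3) = w^3 + 16*w^2 + 81*w + 126
(4) = h^2 - 10*h + 24
(5) = (x + 1/2)*(x + sqrt(2))*(x + 2*sqrt(2))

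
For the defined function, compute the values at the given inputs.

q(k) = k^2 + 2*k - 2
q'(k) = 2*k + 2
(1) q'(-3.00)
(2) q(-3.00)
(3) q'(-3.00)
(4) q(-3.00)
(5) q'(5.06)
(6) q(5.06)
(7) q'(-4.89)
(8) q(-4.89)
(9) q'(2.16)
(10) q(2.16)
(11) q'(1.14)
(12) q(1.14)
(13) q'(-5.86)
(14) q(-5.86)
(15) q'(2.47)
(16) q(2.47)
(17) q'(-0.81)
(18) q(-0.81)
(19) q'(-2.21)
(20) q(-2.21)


(1) = -4.00
(2) = 1.00
(3) = -4.00
(4) = 1.00
(5) = 12.12
(6) = 33.72
(7) = -7.78
(8) = 12.13
(9) = 6.32
(10) = 6.99
(11) = 4.28
(12) = 1.58
(13) = -9.72
(14) = 20.62
(15) = 6.94
(16) = 9.04
(17) = 0.38
(18) = -2.96
(19) = -2.42
(20) = -1.54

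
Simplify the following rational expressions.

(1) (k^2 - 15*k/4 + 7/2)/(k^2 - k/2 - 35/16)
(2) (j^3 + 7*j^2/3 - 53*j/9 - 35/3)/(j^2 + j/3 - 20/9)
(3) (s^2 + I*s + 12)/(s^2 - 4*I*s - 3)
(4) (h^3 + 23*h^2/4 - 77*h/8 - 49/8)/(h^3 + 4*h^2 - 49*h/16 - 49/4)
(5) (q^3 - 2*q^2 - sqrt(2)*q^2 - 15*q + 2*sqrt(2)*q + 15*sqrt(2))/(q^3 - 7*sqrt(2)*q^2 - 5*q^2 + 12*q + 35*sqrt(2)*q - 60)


(1) = (4*k - 8)/(4*k + 5)
(2) = (3*j^2 + 2*j - 21)/(3*j - 4)
(3) = (s + 4*I)/(s - I)
(4) = (4*h^2 + 30*h + 14)/(4*h^2 + 23*h + 28)
(5) = (q + 3)/(q - 6*sqrt(2))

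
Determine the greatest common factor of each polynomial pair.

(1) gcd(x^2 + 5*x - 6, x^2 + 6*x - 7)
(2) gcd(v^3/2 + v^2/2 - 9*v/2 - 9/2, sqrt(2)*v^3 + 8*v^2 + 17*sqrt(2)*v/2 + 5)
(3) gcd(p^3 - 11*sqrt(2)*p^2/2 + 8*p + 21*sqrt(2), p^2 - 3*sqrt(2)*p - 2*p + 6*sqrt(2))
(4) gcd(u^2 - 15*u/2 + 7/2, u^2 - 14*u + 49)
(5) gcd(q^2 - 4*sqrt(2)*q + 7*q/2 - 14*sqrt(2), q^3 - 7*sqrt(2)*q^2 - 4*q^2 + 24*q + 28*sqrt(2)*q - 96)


(1) = x - 1
(2) = 1
(3) = gcd((p - 7*sqrt(2)/2)*(p - 3*sqrt(2))*(p + sqrt(2)), (p - 2)*(p - 3*sqrt(2))) = p - 3*sqrt(2)
(4) = u - 7
(5) = gcd((q + 7/2)*(q - 4*sqrt(2)), (q - 4)*(q - 4*sqrt(2))*(q - 3*sqrt(2))) = q - 4*sqrt(2)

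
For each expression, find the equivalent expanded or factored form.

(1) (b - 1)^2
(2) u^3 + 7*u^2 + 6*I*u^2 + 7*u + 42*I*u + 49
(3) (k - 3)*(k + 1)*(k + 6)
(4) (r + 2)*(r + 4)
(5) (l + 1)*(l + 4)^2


(1) = b^2 - 2*b + 1
(2) = (u + 7)*(u - I)*(u + 7*I)
(3) = k^3 + 4*k^2 - 15*k - 18
(4) = r^2 + 6*r + 8
(5) = l^3 + 9*l^2 + 24*l + 16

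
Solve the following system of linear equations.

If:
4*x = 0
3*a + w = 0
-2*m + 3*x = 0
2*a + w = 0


Then:
a = 0
m = 0
w = 0
x = 0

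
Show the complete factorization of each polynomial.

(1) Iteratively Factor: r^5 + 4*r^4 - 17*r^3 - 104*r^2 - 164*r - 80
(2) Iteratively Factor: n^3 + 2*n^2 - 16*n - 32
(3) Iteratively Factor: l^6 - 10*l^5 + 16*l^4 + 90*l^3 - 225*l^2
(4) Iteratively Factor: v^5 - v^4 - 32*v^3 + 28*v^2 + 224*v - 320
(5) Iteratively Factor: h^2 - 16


(1) = (r - 5)*(r^4 + 9*r^3 + 28*r^2 + 36*r + 16) = (r - 5)*(r + 2)*(r^3 + 7*r^2 + 14*r + 8) = (r - 5)*(r + 2)*(r + 4)*(r^2 + 3*r + 2) = (r - 5)*(r + 1)*(r + 2)*(r + 4)*(r + 2)
(2) = (n + 2)*(n^2 - 16) = (n - 4)*(n + 2)*(n + 4)
(3) = (l)*(l^5 - 10*l^4 + 16*l^3 + 90*l^2 - 225*l) = l^2*(l^4 - 10*l^3 + 16*l^2 + 90*l - 225) = l^2*(l - 5)*(l^3 - 5*l^2 - 9*l + 45) = l^2*(l - 5)^2*(l^2 - 9) = l^2*(l - 5)^2*(l + 3)*(l - 3)
(4) = (v - 5)*(v^4 + 4*v^3 - 12*v^2 - 32*v + 64) = (v - 5)*(v - 2)*(v^3 + 6*v^2 - 32) = (v - 5)*(v - 2)*(v + 4)*(v^2 + 2*v - 8) = (v - 5)*(v - 2)^2*(v + 4)*(v + 4)
(5) = (h + 4)*(h - 4)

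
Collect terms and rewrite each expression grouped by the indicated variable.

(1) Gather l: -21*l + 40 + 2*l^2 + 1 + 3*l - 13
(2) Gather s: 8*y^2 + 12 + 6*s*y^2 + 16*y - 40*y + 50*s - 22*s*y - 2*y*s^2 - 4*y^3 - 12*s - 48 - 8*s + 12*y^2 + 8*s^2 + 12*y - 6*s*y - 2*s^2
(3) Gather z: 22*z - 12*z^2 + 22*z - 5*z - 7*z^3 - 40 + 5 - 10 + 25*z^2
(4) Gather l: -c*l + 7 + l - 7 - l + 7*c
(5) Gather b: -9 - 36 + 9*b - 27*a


(1) = 2*l^2 - 18*l + 28
(2) = s^2*(6 - 2*y) + s*(6*y^2 - 28*y + 30) - 4*y^3 + 20*y^2 - 12*y - 36
(3) = -7*z^3 + 13*z^2 + 39*z - 45
(4) = -c*l + 7*c
(5) = -27*a + 9*b - 45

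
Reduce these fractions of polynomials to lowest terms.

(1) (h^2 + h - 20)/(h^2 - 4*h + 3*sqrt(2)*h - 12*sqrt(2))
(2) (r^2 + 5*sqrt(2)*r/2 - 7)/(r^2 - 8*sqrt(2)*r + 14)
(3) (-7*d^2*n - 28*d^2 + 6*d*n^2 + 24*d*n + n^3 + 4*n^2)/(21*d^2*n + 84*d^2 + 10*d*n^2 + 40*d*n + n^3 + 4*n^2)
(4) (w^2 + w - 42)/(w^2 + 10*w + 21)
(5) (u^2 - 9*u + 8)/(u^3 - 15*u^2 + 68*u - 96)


(1) = (h + 5)/(h + 3*sqrt(2))
(2) = (2*r + 7*sqrt(2))/(2*r - 14*sqrt(2))
(3) = (-d + n)/(3*d + n)
(4) = (w - 6)/(w + 3)
(5) = (u - 1)/(u^2 - 7*u + 12)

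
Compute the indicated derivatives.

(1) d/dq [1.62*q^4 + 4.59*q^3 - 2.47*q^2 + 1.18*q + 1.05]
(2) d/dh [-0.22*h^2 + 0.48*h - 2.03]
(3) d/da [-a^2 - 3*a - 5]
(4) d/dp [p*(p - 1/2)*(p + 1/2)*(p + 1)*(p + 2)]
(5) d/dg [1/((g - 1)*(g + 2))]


(1) = 6.48*q^3 + 13.77*q^2 - 4.94*q + 1.18
(2) = 0.48 - 0.44*h
(3) = -2*a - 3
(4) = 5*p^4 + 12*p^3 + 21*p^2/4 - 3*p/2 - 1/2
(5) = (-2*g - 1)/(g^4 + 2*g^3 - 3*g^2 - 4*g + 4)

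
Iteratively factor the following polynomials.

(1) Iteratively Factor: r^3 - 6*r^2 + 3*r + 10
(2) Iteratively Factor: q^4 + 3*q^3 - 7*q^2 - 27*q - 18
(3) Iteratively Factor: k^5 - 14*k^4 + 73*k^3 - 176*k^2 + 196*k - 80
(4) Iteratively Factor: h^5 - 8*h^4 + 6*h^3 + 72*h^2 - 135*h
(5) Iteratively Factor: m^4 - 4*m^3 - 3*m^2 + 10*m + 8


(1) = (r - 5)*(r^2 - r - 2) = (r - 5)*(r + 1)*(r - 2)
(2) = (q - 3)*(q^3 + 6*q^2 + 11*q + 6) = (q - 3)*(q + 2)*(q^2 + 4*q + 3) = (q - 3)*(q + 2)*(q + 3)*(q + 1)
(3) = (k - 2)*(k^4 - 12*k^3 + 49*k^2 - 78*k + 40) = (k - 4)*(k - 2)*(k^3 - 8*k^2 + 17*k - 10) = (k - 4)*(k - 2)^2*(k^2 - 6*k + 5) = (k - 4)*(k - 2)^2*(k - 1)*(k - 5)
(4) = (h + 3)*(h^4 - 11*h^3 + 39*h^2 - 45*h) = (h - 3)*(h + 3)*(h^3 - 8*h^2 + 15*h) = (h - 5)*(h - 3)*(h + 3)*(h^2 - 3*h) = h*(h - 5)*(h - 3)*(h + 3)*(h - 3)
(5) = (m + 1)*(m^3 - 5*m^2 + 2*m + 8) = (m + 1)^2*(m^2 - 6*m + 8) = (m - 4)*(m + 1)^2*(m - 2)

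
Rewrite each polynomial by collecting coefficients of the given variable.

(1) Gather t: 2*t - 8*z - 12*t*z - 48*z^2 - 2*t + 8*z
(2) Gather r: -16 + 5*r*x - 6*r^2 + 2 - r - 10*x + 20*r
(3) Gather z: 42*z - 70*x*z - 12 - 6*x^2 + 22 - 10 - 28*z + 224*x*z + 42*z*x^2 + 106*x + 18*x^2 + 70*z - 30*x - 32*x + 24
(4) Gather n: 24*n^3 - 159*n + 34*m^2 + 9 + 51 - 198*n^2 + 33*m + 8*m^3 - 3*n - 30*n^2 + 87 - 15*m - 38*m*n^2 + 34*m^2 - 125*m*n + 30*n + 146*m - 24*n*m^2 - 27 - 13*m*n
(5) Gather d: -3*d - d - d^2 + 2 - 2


(1) = -12*t*z - 48*z^2
(2) = -6*r^2 + r*(5*x + 19) - 10*x - 14
(3) = 12*x^2 + 44*x + z*(42*x^2 + 154*x + 84) + 24
(4) = 8*m^3 + 68*m^2 + 164*m + 24*n^3 + n^2*(-38*m - 228) + n*(-24*m^2 - 138*m - 132) + 120
(5) = -d^2 - 4*d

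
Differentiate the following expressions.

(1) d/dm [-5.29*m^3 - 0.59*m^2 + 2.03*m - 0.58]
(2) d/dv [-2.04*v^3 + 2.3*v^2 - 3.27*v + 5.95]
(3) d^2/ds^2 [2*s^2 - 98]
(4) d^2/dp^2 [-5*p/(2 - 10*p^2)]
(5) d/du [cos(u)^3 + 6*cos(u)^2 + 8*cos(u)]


(1) = -15.87*m^2 - 1.18*m + 2.03
(2) = -6.12*v^2 + 4.6*v - 3.27
(3) = 4
(4) = 25*p*(5*p^2 + 3)/(5*p^2 - 1)^3
(5) = (3*sin(u)^2 - 12*cos(u) - 11)*sin(u)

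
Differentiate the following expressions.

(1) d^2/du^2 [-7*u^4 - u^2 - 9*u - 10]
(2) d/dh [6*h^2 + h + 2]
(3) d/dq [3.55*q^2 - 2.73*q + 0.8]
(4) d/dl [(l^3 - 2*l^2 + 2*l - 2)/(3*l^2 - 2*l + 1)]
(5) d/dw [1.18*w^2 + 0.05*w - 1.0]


(1) = -84*u^2 - 2
(2) = 12*h + 1
(3) = 7.1*q - 2.73
(4) = (3*l^4 - 4*l^3 + l^2 + 8*l - 2)/(9*l^4 - 12*l^3 + 10*l^2 - 4*l + 1)
(5) = 2.36*w + 0.05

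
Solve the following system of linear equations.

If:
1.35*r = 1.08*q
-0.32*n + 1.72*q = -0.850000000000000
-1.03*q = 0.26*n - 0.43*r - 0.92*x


Then:
n = 2.37341012718982*x + 0.874580033597312
q = 0.441564674826014*x - 0.33147348212143
r = 0.353251739860811*x - 0.265178785697144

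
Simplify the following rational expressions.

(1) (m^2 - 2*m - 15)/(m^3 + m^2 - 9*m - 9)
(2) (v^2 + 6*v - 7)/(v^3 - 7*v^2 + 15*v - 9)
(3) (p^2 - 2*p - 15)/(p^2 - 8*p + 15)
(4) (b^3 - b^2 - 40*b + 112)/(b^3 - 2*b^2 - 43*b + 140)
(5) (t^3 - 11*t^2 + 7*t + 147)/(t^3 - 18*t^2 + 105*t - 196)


(1) = (m - 5)/(m^2 - 2*m - 3)
(2) = (v + 7)/(v^2 - 6*v + 9)
(3) = (p + 3)/(p - 3)
(4) = (b - 4)/(b - 5)
(5) = (t + 3)/(t - 4)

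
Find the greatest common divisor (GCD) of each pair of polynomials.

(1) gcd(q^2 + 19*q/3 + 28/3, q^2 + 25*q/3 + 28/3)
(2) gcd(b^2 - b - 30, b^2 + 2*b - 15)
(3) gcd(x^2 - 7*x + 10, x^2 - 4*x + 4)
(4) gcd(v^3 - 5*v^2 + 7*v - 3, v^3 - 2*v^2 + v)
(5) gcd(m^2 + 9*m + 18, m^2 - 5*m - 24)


(1) = 1
(2) = gcd((b - 6)*(b + 5), (b - 3)*(b + 5)) = b + 5
(3) = x - 2
(4) = gcd((v - 3)*(v - 1)^2, v*(v - 1)^2) = v^2 - 2*v + 1
(5) = m + 3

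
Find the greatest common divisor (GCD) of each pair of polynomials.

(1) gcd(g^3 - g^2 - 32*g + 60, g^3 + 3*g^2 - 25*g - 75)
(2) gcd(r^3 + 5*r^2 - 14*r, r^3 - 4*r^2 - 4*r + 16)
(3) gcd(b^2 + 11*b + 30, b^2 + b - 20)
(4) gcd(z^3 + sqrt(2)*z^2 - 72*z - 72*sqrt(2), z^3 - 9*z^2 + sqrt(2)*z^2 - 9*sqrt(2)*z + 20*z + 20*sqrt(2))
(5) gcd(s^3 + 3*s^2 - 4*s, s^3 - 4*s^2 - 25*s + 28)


(1) = g - 5
(2) = r - 2
(3) = b + 5
(4) = gcd((z - 6*sqrt(2))*(z + sqrt(2))*(z + 6*sqrt(2)), (z - 5)*(z - 4)*(z + sqrt(2))) = z + sqrt(2)
(5) = s^2 + 3*s - 4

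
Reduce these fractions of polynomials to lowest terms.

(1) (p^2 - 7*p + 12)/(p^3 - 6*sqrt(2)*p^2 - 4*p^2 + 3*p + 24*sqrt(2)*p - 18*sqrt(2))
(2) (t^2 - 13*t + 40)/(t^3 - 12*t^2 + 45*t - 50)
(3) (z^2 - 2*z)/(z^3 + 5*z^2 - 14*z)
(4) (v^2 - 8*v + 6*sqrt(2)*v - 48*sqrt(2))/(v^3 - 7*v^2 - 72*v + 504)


(1) = (p - 4)/(p^2 + p*(-6*sqrt(2) - 1) + 6*sqrt(2))
(2) = (t - 8)/(t^2 - 7*t + 10)
(3) = 1/(z + 7)
(4) = (v - 8)/(v^2 + v*(-6*sqrt(2) - 7) + 42*sqrt(2))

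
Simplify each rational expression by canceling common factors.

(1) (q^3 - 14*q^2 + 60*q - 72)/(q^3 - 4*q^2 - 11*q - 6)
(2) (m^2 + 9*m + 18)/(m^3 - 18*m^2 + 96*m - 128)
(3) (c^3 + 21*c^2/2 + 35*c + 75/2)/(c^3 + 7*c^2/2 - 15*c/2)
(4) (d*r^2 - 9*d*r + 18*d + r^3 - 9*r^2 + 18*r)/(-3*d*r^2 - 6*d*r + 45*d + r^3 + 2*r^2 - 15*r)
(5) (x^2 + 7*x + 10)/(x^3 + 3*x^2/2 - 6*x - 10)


(1) = (q^2 - 8*q + 12)/(q^2 + 2*q + 1)
(2) = (m^2 + 9*m + 18)/(m^3 - 18*m^2 + 96*m - 128)
(3) = (2*c^2 + 11*c + 15)/(2*c^2 - 3*c)
(4) = (d*r - 6*d + r^2 - 6*r)/(-3*d*r - 15*d + r^2 + 5*r)
(5) = (2*x + 10)/(2*x^2 - x - 10)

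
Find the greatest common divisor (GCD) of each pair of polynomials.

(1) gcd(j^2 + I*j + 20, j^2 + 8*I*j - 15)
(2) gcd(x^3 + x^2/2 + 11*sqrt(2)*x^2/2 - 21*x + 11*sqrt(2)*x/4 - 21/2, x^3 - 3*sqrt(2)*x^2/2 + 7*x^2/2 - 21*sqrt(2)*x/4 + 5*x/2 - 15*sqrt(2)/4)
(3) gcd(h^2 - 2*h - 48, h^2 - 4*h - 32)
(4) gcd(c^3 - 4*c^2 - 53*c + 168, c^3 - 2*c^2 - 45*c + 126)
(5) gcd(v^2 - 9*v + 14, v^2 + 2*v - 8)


(1) = j + 5*I
(2) = x - 3*sqrt(2)/2
(3) = h - 8
(4) = c^2 + 4*c - 21
(5) = gcd((v - 7)*(v - 2), (v - 2)*(v + 4)) = v - 2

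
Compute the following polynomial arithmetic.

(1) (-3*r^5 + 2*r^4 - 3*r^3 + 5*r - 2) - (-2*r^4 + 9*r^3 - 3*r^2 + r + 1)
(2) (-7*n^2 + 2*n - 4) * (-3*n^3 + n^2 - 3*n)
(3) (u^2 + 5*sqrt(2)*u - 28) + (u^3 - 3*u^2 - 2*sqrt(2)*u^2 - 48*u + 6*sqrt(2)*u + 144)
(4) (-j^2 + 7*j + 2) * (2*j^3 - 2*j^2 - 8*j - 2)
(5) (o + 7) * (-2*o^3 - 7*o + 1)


(1) = -3*r^5 + 4*r^4 - 12*r^3 + 3*r^2 + 4*r - 3
(2) = 21*n^5 - 13*n^4 + 35*n^3 - 10*n^2 + 12*n
(3) = u^3 - 2*sqrt(2)*u^2 - 2*u^2 - 48*u + 11*sqrt(2)*u + 116
(4) = -2*j^5 + 16*j^4 - 2*j^3 - 58*j^2 - 30*j - 4
(5) = -2*o^4 - 14*o^3 - 7*o^2 - 48*o + 7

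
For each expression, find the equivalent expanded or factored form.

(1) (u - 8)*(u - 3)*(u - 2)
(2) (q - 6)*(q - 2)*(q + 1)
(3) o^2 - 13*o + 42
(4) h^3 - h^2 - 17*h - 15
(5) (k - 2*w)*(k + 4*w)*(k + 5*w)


(1) = u^3 - 13*u^2 + 46*u - 48
(2) = q^3 - 7*q^2 + 4*q + 12
(3) = (o - 7)*(o - 6)
(4) = (h - 5)*(h + 1)*(h + 3)
(5) = k^3 + 7*k^2*w + 2*k*w^2 - 40*w^3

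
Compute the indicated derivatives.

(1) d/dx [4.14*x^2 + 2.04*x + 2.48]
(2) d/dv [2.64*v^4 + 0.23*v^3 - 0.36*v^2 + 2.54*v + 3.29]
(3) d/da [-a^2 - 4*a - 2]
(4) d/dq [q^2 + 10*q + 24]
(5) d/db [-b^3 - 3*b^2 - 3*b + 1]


(1) = 8.28*x + 2.04
(2) = 10.56*v^3 + 0.69*v^2 - 0.72*v + 2.54
(3) = -2*a - 4
(4) = 2*q + 10
(5) = -3*b^2 - 6*b - 3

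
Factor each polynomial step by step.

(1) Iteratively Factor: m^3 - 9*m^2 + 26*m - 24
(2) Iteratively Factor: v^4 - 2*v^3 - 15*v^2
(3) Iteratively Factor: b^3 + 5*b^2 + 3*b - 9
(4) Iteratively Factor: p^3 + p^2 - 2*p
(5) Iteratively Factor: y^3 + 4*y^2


(1) = (m - 4)*(m^2 - 5*m + 6) = (m - 4)*(m - 3)*(m - 2)
(2) = (v + 3)*(v^3 - 5*v^2) = (v - 5)*(v + 3)*(v^2) = v*(v - 5)*(v + 3)*(v)
(3) = (b + 3)*(b^2 + 2*b - 3) = (b + 3)^2*(b - 1)
(4) = (p)*(p^2 + p - 2) = p*(p - 1)*(p + 2)
(5) = (y)*(y^2 + 4*y) = y*(y + 4)*(y)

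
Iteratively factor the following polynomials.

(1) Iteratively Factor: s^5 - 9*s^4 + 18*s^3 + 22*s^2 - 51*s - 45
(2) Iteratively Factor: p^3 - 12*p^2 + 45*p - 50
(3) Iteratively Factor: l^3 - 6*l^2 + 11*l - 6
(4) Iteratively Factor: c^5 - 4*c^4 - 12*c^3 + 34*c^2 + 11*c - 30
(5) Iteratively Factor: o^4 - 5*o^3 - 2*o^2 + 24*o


(1) = (s - 3)*(s^4 - 6*s^3 + 22*s + 15) = (s - 5)*(s - 3)*(s^3 - s^2 - 5*s - 3) = (s - 5)*(s - 3)*(s + 1)*(s^2 - 2*s - 3) = (s - 5)*(s - 3)^2*(s + 1)*(s + 1)
(2) = (p - 2)*(p^2 - 10*p + 25) = (p - 5)*(p - 2)*(p - 5)
(3) = (l - 1)*(l^2 - 5*l + 6) = (l - 3)*(l - 1)*(l - 2)
(4) = (c - 2)*(c^4 - 2*c^3 - 16*c^2 + 2*c + 15) = (c - 2)*(c + 1)*(c^3 - 3*c^2 - 13*c + 15) = (c - 2)*(c - 1)*(c + 1)*(c^2 - 2*c - 15) = (c - 5)*(c - 2)*(c - 1)*(c + 1)*(c + 3)
(5) = (o)*(o^3 - 5*o^2 - 2*o + 24) = o*(o + 2)*(o^2 - 7*o + 12) = o*(o - 4)*(o + 2)*(o - 3)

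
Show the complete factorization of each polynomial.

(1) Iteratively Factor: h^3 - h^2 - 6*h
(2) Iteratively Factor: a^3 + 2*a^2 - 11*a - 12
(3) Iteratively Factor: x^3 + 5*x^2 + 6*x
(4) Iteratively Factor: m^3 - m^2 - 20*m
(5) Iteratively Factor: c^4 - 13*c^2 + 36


(1) = (h)*(h^2 - h - 6) = h*(h - 3)*(h + 2)
(2) = (a + 4)*(a^2 - 2*a - 3) = (a - 3)*(a + 4)*(a + 1)
(3) = (x + 3)*(x^2 + 2*x) = (x + 2)*(x + 3)*(x)
(4) = (m + 4)*(m^2 - 5*m) = m*(m + 4)*(m - 5)
(5) = (c + 3)*(c^3 - 3*c^2 - 4*c + 12) = (c + 2)*(c + 3)*(c^2 - 5*c + 6) = (c - 2)*(c + 2)*(c + 3)*(c - 3)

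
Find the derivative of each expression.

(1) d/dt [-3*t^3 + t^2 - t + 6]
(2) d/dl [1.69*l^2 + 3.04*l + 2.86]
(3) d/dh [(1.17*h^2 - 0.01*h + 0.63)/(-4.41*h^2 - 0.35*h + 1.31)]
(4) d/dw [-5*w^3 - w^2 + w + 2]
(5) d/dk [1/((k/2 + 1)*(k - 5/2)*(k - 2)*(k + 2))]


(1) = -9*t^2 + 2*t - 1
(2) = 3.38*l + 3.04
(3) = (-0.4536*h^2 + 8.622*h + 0.2074)/(19.4481*h^4 + 3.087*h^3 - 11.4317*h^2 - 0.917*h + 1.7161)
(4) = -15*w^2 - 2*w + 1
(5) = 4*(-8*k^2 + 19*k - 2)/(4*k^7 - 12*k^6 - 47*k^5 + 146*k^4 + 184*k^3 - 592*k^2 - 240*k + 800)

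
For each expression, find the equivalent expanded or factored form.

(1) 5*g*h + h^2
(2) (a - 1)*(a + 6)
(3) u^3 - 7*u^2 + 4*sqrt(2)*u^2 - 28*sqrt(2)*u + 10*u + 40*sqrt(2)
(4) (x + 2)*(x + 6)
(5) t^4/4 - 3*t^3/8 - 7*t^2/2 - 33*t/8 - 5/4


(1) = h*(5*g + h)
(2) = a^2 + 5*a - 6
(3) = (u - 5)*(u - 2)*(u + 4*sqrt(2))
(4) = x^2 + 8*x + 12
(5) = (t/2 + 1/4)*(t/2 + 1)*(t - 5)*(t + 1)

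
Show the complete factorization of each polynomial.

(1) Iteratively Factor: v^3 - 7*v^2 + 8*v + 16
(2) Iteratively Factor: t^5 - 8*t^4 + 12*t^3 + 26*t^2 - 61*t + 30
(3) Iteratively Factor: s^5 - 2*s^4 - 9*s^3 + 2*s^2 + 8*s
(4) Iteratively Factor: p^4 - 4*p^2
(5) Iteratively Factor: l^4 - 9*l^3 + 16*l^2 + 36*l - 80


(1) = (v - 4)*(v^2 - 3*v - 4) = (v - 4)*(v + 1)*(v - 4)
(2) = (t - 1)*(t^4 - 7*t^3 + 5*t^2 + 31*t - 30) = (t - 1)*(t + 2)*(t^3 - 9*t^2 + 23*t - 15) = (t - 5)*(t - 1)*(t + 2)*(t^2 - 4*t + 3) = (t - 5)*(t - 1)^2*(t + 2)*(t - 3)
(3) = (s + 2)*(s^4 - 4*s^3 - s^2 + 4*s) = (s - 1)*(s + 2)*(s^3 - 3*s^2 - 4*s) = s*(s - 1)*(s + 2)*(s^2 - 3*s - 4) = s*(s - 1)*(s + 1)*(s + 2)*(s - 4)
(4) = (p + 2)*(p^3 - 2*p^2) = (p - 2)*(p + 2)*(p^2) = p*(p - 2)*(p + 2)*(p)
(5) = (l + 2)*(l^3 - 11*l^2 + 38*l - 40) = (l - 5)*(l + 2)*(l^2 - 6*l + 8) = (l - 5)*(l - 4)*(l + 2)*(l - 2)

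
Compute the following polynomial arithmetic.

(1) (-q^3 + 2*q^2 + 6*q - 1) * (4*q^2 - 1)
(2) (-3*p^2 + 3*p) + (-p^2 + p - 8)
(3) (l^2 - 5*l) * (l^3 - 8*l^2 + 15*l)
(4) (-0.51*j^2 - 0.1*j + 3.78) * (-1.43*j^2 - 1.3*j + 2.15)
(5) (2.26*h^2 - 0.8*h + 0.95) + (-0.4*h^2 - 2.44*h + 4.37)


(1) = -4*q^5 + 8*q^4 + 25*q^3 - 6*q^2 - 6*q + 1
(2) = -4*p^2 + 4*p - 8
(3) = l^5 - 13*l^4 + 55*l^3 - 75*l^2
(4) = 0.7293*j^4 + 0.806*j^3 - 6.3719*j^2 - 5.129*j + 8.127
(5) = 1.86*h^2 - 3.24*h + 5.32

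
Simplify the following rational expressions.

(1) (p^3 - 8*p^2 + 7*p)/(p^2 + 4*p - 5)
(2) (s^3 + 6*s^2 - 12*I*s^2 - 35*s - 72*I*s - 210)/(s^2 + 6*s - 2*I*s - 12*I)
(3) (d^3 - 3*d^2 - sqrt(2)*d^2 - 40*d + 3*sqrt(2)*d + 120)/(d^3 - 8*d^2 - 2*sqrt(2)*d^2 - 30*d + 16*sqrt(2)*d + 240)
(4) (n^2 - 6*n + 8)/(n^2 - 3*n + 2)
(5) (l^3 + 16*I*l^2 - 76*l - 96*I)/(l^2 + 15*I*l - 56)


(1) = (p^2 - 7*p)/(p + 5)
(2) = (s^2 - 12*I*s - 35)/(s - 2*I)
(3) = (d^2 + d*(-3 + 4*sqrt(2)) - 12*sqrt(2))/(d^2 + d*(-8 + 3*sqrt(2)) - 24*sqrt(2))
(4) = (n - 4)/(n - 1)
(5) = (l^2 + 8*I*l - 12)/(l + 7*I)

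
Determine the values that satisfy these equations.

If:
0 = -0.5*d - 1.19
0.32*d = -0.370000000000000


Then:
No Solution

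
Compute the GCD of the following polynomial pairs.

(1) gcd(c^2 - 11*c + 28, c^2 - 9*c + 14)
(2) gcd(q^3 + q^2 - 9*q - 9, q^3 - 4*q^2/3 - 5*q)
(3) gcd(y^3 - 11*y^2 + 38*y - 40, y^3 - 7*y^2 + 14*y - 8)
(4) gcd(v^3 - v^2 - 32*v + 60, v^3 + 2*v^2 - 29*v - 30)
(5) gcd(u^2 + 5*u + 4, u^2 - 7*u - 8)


(1) = c - 7
(2) = gcd((q - 3)*(q + 1)*(q + 3), q*(q - 3)*(q + 5/3)) = q - 3
(3) = gcd((y - 5)*(y - 4)*(y - 2), (y - 4)*(y - 2)*(y - 1)) = y^2 - 6*y + 8
(4) = v^2 + v - 30
(5) = u + 1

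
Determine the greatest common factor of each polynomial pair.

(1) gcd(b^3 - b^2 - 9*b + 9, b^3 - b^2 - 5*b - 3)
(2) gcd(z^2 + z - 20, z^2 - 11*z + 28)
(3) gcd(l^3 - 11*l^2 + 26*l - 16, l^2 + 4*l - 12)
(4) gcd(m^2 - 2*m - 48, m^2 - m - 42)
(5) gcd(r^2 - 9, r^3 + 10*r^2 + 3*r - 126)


(1) = gcd((b - 3)*(b - 1)*(b + 3), (b - 3)*(b + 1)^2) = b - 3
(2) = gcd((z - 4)*(z + 5), (z - 7)*(z - 4)) = z - 4
(3) = gcd((l - 8)*(l - 2)*(l - 1), (l - 2)*(l + 6)) = l - 2
(4) = m + 6
(5) = gcd((r - 3)*(r + 3), (r - 3)*(r + 6)*(r + 7)) = r - 3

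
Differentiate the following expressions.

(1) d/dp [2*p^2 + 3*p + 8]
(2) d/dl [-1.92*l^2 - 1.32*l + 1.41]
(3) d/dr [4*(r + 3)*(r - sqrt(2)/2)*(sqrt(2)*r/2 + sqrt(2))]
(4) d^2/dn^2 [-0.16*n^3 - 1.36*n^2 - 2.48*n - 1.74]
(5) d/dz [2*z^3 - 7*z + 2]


(1) = 4*p + 3
(2) = -3.84*l - 1.32
(3) = 6*sqrt(2)*r^2 - 4*r + 20*sqrt(2)*r - 10 + 12*sqrt(2)
(4) = -0.96*n - 2.72
(5) = 6*z^2 - 7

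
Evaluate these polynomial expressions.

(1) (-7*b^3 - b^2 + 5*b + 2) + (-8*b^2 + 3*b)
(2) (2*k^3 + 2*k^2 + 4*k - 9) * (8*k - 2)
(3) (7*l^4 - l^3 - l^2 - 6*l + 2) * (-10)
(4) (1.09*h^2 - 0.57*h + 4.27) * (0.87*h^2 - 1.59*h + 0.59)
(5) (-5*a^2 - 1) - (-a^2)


(1) = -7*b^3 - 9*b^2 + 8*b + 2
(2) = 16*k^4 + 12*k^3 + 28*k^2 - 80*k + 18
(3) = -70*l^4 + 10*l^3 + 10*l^2 + 60*l - 20
(4) = 0.9483*h^4 - 2.229*h^3 + 5.2643*h^2 - 7.1256*h + 2.5193
(5) = -4*a^2 - 1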